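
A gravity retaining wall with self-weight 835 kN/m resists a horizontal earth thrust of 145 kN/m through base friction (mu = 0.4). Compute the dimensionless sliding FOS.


Resisting force = mu * W = 0.4 * 835 = 334.0 kN/m
FOS = Resisting / Driving = 334.0 / 145
= 2.3034 (dimensionless)

2.3034 (dimensionless)


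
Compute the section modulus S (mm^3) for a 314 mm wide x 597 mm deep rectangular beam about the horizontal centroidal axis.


S = b * h^2 / 6
= 314 * 597^2 / 6
= 314 * 356409 / 6
= 18652071.0 mm^3

18652071.0 mm^3


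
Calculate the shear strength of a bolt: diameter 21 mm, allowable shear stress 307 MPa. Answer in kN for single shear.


A = pi * d^2 / 4 = pi * 21^2 / 4 = 346.3606 mm^2
V = f_v * A / 1000 = 307 * 346.3606 / 1000
= 106.3327 kN

106.3327 kN


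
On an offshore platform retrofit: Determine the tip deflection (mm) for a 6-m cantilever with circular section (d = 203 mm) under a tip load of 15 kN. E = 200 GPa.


I = pi * d^4 / 64 = pi * 203^4 / 64 = 83359298.34 mm^4
L = 6000.0 mm, P = 15000.0 N, E = 200000.0 MPa
delta = P * L^3 / (3 * E * I)
= 15000.0 * 6000.0^3 / (3 * 200000.0 * 83359298.34)
= 64.7798 mm

64.7798 mm


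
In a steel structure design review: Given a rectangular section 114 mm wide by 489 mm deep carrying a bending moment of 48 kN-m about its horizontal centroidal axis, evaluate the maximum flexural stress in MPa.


I = b * h^3 / 12 = 114 * 489^3 / 12 = 1110836605.5 mm^4
y = h / 2 = 489 / 2 = 244.5 mm
M = 48 kN-m = 48000000.0 N-mm
sigma = M * y / I = 48000000.0 * 244.5 / 1110836605.5
= 10.57 MPa

10.57 MPa


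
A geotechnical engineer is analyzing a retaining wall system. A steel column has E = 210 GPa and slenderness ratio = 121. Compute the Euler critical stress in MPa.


sigma_cr = pi^2 * E / lambda^2
= 9.8696 * 210000.0 / 121^2
= 9.8696 * 210000.0 / 14641
= 141.5625 MPa

141.5625 MPa


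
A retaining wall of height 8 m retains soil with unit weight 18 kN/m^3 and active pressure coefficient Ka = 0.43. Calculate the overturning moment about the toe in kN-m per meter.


Pa = 0.5 * Ka * gamma * H^2
= 0.5 * 0.43 * 18 * 8^2
= 247.68 kN/m
Arm = H / 3 = 8 / 3 = 2.6667 m
Mo = Pa * arm = Pa * H / 3 = 247.68 * 8 / 3 = 660.48 kN-m/m

660.48 kN-m/m


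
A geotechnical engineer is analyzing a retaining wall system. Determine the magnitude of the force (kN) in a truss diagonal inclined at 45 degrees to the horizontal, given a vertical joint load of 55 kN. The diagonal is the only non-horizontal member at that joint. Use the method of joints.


At the joint, only the diagonal has a vertical component, so vertical equilibrium gives:
F * sin(45) = 55
F = 55 / sin(45)
= 55 / 0.707107
= 77.78 kN

77.78 kN


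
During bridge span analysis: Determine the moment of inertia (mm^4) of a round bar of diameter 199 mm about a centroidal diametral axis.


r = d / 2 = 199 / 2 = 99.5 mm
I = pi * r^4 / 4 = pi * 99.5^4 / 4
= 76980761.76 mm^4

76980761.76 mm^4


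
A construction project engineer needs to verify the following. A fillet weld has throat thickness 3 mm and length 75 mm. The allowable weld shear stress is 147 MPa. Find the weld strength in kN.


Strength = throat * length * allowable stress
= 3 * 75 * 147 N
= 33075 N
= 33.08 kN

33.08 kN


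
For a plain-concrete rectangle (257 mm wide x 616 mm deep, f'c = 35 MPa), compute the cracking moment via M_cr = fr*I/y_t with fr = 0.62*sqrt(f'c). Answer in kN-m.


fr = 0.62 * sqrt(35) = 0.62 * 5.9161 = 3.668 MPa
I = 257 * 616^3 / 12 = 5006036522.67 mm^4
y_t = 308.0 mm
M_cr = fr * I / y_t = 3.668 * 5006036522.67 / 308.0 N-mm
= 59.6168 kN-m

59.6168 kN-m


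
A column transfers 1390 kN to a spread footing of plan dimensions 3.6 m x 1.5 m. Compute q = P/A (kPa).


A = 3.6 * 1.5 = 5.4 m^2
q = P / A = 1390 / 5.4
= 257.4074 kPa

257.4074 kPa


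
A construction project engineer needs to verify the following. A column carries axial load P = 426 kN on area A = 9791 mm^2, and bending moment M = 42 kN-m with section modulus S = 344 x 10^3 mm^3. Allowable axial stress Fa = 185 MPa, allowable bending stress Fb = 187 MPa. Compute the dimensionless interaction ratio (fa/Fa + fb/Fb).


f_a = P / A = 426000.0 / 9791 = 43.5093 MPa
f_b = M / S = 42000000.0 / 344000.0 = 122.093 MPa
Ratio = f_a / Fa + f_b / Fb
= 43.5093 / 185 + 122.093 / 187
= 0.8881 (dimensionless)

0.8881 (dimensionless)


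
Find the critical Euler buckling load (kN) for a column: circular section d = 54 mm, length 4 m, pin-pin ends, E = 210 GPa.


I = pi * d^4 / 64 = 417392.79 mm^4
L = 4000.0 mm
P_cr = pi^2 * E * I / L^2
= 9.8696 * 210000.0 * 417392.79 / 4000.0^2
= 54068.46 N = 54.0685 kN

54.0685 kN


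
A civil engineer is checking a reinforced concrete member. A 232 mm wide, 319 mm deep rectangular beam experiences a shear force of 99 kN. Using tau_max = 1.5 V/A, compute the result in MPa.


A = b * h = 232 * 319 = 74008 mm^2
V = 99 kN = 99000.0 N
tau_max = 1.5 * V / A = 1.5 * 99000.0 / 74008
= 2.0065 MPa

2.0065 MPa


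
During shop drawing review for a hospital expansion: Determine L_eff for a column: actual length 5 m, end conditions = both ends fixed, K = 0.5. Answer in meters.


L_eff = K * L
= 0.5 * 5
= 2.5 m

2.5 m


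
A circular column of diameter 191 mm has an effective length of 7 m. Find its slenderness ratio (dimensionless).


Radius of gyration r = d / 4 = 191 / 4 = 47.75 mm
L_eff = 7000.0 mm
Slenderness ratio = L / r = 7000.0 / 47.75 = 146.6 (dimensionless)

146.6 (dimensionless)


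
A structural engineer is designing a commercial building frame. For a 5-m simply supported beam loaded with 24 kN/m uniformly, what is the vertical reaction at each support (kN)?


Total load = w * L = 24 * 5 = 120 kN
By symmetry, each reaction R = total / 2 = 120 / 2 = 60.0 kN

60.0 kN


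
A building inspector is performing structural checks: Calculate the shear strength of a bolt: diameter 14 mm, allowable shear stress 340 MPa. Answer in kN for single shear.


A = pi * d^2 / 4 = pi * 14^2 / 4 = 153.938 mm^2
V = f_v * A / 1000 = 340 * 153.938 / 1000
= 52.3389 kN

52.3389 kN


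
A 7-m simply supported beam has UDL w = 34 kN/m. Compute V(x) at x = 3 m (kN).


R_A = w * L / 2 = 34 * 7 / 2 = 119.0 kN
V(x) = R_A - w * x = 119.0 - 34 * 3
= 17.0 kN

17.0 kN


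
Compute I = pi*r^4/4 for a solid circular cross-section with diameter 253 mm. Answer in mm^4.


r = d / 2 = 253 / 2 = 126.5 mm
I = pi * r^4 / 4 = pi * 126.5^4 / 4
= 201118482.47 mm^4

201118482.47 mm^4


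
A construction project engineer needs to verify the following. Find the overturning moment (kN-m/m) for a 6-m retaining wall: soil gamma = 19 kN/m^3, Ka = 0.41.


Pa = 0.5 * Ka * gamma * H^2
= 0.5 * 0.41 * 19 * 6^2
= 140.22 kN/m
Arm = H / 3 = 6 / 3 = 2.0 m
Mo = Pa * arm = Pa * H / 3 = 140.22 * 6 / 3 = 280.44 kN-m/m

280.44 kN-m/m


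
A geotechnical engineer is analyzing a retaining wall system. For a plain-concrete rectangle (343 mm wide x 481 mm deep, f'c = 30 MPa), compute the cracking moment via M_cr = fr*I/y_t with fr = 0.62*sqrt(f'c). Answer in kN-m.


fr = 0.62 * sqrt(30) = 0.62 * 5.4772 = 3.3959 MPa
I = 343 * 481^3 / 12 = 3180885988.58 mm^4
y_t = 240.5 mm
M_cr = fr * I / y_t = 3.3959 * 3180885988.58 / 240.5 N-mm
= 44.9144 kN-m

44.9144 kN-m


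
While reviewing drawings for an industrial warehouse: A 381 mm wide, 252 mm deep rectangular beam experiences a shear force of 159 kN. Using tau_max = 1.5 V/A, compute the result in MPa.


A = b * h = 381 * 252 = 96012 mm^2
V = 159 kN = 159000.0 N
tau_max = 1.5 * V / A = 1.5 * 159000.0 / 96012
= 2.4841 MPa

2.4841 MPa


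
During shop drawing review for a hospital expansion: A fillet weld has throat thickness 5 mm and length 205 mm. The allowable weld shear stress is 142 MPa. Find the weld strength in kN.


Strength = throat * length * allowable stress
= 5 * 205 * 142 N
= 145550 N
= 145.55 kN

145.55 kN


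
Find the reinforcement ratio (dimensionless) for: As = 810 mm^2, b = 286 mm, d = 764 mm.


rho = As / (b * d)
= 810 / (286 * 764)
= 810 / 218504
= 0.003707 (dimensionless)

0.003707 (dimensionless)


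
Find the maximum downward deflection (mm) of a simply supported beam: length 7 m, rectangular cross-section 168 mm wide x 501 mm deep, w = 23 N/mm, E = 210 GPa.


I = 168 * 501^3 / 12 = 1760521014.0 mm^4
L = 7000.0 mm, w = 23 N/mm, E = 210000.0 MPa
delta = 5 * w * L^4 / (384 * E * I)
= 5 * 23 * 7000.0^4 / (384 * 210000.0 * 1760521014.0)
= 1.9449 mm

1.9449 mm


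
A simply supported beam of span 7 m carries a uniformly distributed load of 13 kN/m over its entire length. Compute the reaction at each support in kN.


Total load = w * L = 13 * 7 = 91 kN
By symmetry, each reaction R = total / 2 = 91 / 2 = 45.5 kN

45.5 kN


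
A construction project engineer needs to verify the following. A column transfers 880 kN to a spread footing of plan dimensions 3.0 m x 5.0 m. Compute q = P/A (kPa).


A = 3.0 * 5.0 = 15.0 m^2
q = P / A = 880 / 15.0
= 58.6667 kPa

58.6667 kPa


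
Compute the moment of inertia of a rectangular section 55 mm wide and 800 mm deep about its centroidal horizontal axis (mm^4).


I = b * h^3 / 12
= 55 * 800^3 / 12
= 55 * 512000000 / 12
= 2346666666.67 mm^4

2346666666.67 mm^4


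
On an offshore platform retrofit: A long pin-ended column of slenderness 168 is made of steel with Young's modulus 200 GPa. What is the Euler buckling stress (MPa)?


sigma_cr = pi^2 * E / lambda^2
= 9.8696 * 200000.0 / 168^2
= 9.8696 * 200000.0 / 28224
= 69.9377 MPa

69.9377 MPa


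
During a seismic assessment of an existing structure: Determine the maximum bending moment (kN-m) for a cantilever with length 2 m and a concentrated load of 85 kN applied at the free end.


For a cantilever with a point load at the free end:
M_max = P * L = 85 * 2 = 170 kN-m

170 kN-m


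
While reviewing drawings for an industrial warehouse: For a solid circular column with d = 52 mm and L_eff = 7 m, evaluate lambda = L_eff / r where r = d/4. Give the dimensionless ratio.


Radius of gyration r = d / 4 = 52 / 4 = 13.0 mm
L_eff = 7000.0 mm
Slenderness ratio = L / r = 7000.0 / 13.0 = 538.46 (dimensionless)

538.46 (dimensionless)


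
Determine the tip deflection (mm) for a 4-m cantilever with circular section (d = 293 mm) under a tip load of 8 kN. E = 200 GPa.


I = pi * d^4 / 64 = pi * 293^4 / 64 = 361776522.7 mm^4
L = 4000.0 mm, P = 8000.0 N, E = 200000.0 MPa
delta = P * L^3 / (3 * E * I)
= 8000.0 * 4000.0^3 / (3 * 200000.0 * 361776522.7)
= 2.3587 mm

2.3587 mm


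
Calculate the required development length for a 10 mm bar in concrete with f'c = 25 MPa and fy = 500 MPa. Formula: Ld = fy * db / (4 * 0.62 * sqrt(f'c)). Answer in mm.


Ld = (fy * db) / (4 * 0.62 * sqrt(f'c))
= (500 * 10) / (4 * 0.62 * sqrt(25))
= 5000 / 12.4
= 403.23 mm

403.23 mm


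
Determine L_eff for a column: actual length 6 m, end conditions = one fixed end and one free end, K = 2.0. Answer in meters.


L_eff = K * L
= 2.0 * 6
= 12.0 m

12.0 m


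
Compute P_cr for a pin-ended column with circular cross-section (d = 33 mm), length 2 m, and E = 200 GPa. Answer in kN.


I = pi * d^4 / 64 = 58213.76 mm^4
L = 2000.0 mm
P_cr = pi^2 * E * I / L^2
= 9.8696 * 200000.0 * 58213.76 / 2000.0^2
= 28727.34 N = 28.7273 kN

28.7273 kN


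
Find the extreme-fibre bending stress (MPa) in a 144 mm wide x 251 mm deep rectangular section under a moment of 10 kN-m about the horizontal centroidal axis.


I = b * h^3 / 12 = 144 * 251^3 / 12 = 189759012.0 mm^4
y = h / 2 = 251 / 2 = 125.5 mm
M = 10 kN-m = 10000000.0 N-mm
sigma = M * y / I = 10000000.0 * 125.5 / 189759012.0
= 6.61 MPa

6.61 MPa


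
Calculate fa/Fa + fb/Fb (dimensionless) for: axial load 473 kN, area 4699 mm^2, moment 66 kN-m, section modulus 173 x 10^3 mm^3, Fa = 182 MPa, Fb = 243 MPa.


f_a = P / A = 473000.0 / 4699 = 100.6597 MPa
f_b = M / S = 66000000.0 / 173000.0 = 381.5029 MPa
Ratio = f_a / Fa + f_b / Fb
= 100.6597 / 182 + 381.5029 / 243
= 2.123 (dimensionless)

2.123 (dimensionless)


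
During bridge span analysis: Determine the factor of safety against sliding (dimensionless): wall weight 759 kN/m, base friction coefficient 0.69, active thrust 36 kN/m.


Resisting force = mu * W = 0.69 * 759 = 523.71 kN/m
FOS = Resisting / Driving = 523.71 / 36
= 14.5475 (dimensionless)

14.5475 (dimensionless)


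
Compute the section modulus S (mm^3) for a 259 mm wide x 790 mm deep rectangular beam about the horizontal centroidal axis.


S = b * h^2 / 6
= 259 * 790^2 / 6
= 259 * 624100 / 6
= 26940316.67 mm^3

26940316.67 mm^3


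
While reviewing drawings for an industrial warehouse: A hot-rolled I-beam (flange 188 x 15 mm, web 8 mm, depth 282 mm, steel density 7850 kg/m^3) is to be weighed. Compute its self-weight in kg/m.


A_flanges = 2 * 188 * 15 = 5640 mm^2
A_web = (282 - 2 * 15) * 8 = 2016 mm^2
A_total = 5640 + 2016 = 7656 mm^2 = 0.007656 m^2
Weight = rho * A = 7850 * 0.007656 = 60.0996 kg/m

60.0996 kg/m


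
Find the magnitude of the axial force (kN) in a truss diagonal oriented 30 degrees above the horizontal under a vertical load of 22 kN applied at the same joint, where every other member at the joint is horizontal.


At the joint, only the diagonal has a vertical component, so vertical equilibrium gives:
F * sin(30) = 22
F = 22 / sin(30)
= 22 / 0.5
= 44.0 kN

44.0 kN


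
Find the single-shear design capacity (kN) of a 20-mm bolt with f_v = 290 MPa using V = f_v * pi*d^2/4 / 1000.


A = pi * d^2 / 4 = pi * 20^2 / 4 = 314.1593 mm^2
V = f_v * A / 1000 = 290 * 314.1593 / 1000
= 91.1062 kN

91.1062 kN


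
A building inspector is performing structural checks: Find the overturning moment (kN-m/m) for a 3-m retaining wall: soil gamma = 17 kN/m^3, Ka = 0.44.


Pa = 0.5 * Ka * gamma * H^2
= 0.5 * 0.44 * 17 * 3^2
= 33.66 kN/m
Arm = H / 3 = 3 / 3 = 1.0 m
Mo = Pa * arm = Pa * H / 3 = 33.66 * 3 / 3 = 33.66 kN-m/m

33.66 kN-m/m


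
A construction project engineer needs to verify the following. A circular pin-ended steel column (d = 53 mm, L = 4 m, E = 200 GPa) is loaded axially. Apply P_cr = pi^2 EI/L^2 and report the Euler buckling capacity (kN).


I = pi * d^4 / 64 = 387323.08 mm^4
L = 4000.0 mm
P_cr = pi^2 * E * I / L^2
= 9.8696 * 200000.0 * 387323.08 / 4000.0^2
= 47784.07 N = 47.7841 kN

47.7841 kN


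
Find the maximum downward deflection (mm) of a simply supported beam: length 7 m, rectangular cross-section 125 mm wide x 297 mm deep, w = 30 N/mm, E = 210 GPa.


I = 125 * 297^3 / 12 = 272896593.75 mm^4
L = 7000.0 mm, w = 30 N/mm, E = 210000.0 MPa
delta = 5 * w * L^4 / (384 * E * I)
= 5 * 30 * 7000.0^4 / (384 * 210000.0 * 272896593.75)
= 16.3657 mm

16.3657 mm


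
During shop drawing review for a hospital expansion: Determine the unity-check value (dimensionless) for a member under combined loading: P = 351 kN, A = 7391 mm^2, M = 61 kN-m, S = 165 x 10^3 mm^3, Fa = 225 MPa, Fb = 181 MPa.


f_a = P / A = 351000.0 / 7391 = 47.4902 MPa
f_b = M / S = 61000000.0 / 165000.0 = 369.697 MPa
Ratio = f_a / Fa + f_b / Fb
= 47.4902 / 225 + 369.697 / 181
= 2.2536 (dimensionless)

2.2536 (dimensionless)


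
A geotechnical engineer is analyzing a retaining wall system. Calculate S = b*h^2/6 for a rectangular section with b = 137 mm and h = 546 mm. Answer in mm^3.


S = b * h^2 / 6
= 137 * 546^2 / 6
= 137 * 298116 / 6
= 6806982.0 mm^3

6806982.0 mm^3


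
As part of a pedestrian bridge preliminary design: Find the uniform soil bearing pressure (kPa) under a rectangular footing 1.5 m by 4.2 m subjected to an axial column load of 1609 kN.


A = 1.5 * 4.2 = 6.3 m^2
q = P / A = 1609 / 6.3
= 255.3968 kPa

255.3968 kPa


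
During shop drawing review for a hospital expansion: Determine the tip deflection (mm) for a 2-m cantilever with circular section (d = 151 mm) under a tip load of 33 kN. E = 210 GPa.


I = pi * d^4 / 64 = pi * 151^4 / 64 = 25519824.76 mm^4
L = 2000.0 mm, P = 33000.0 N, E = 210000.0 MPa
delta = P * L^3 / (3 * E * I)
= 33000.0 * 2000.0^3 / (3 * 210000.0 * 25519824.76)
= 16.4205 mm

16.4205 mm


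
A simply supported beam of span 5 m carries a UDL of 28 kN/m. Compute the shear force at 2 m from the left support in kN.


R_A = w * L / 2 = 28 * 5 / 2 = 70.0 kN
V(x) = R_A - w * x = 70.0 - 28 * 2
= 14.0 kN

14.0 kN


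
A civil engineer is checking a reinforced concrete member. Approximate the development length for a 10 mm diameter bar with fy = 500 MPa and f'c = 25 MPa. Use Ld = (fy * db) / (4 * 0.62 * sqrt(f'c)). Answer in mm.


Ld = (fy * db) / (4 * 0.62 * sqrt(f'c))
= (500 * 10) / (4 * 0.62 * sqrt(25))
= 5000 / 12.4
= 403.23 mm

403.23 mm


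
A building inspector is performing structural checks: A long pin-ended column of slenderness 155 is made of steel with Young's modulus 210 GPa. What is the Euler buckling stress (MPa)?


sigma_cr = pi^2 * E / lambda^2
= 9.8696 * 210000.0 / 155^2
= 9.8696 * 210000.0 / 24025
= 86.2692 MPa

86.2692 MPa


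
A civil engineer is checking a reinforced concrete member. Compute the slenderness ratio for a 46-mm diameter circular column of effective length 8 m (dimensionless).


Radius of gyration r = d / 4 = 46 / 4 = 11.5 mm
L_eff = 8000.0 mm
Slenderness ratio = L / r = 8000.0 / 11.5 = 695.65 (dimensionless)

695.65 (dimensionless)


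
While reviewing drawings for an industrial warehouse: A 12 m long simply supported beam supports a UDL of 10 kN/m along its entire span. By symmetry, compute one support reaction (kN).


Total load = w * L = 10 * 12 = 120 kN
By symmetry, each reaction R = total / 2 = 120 / 2 = 60.0 kN

60.0 kN


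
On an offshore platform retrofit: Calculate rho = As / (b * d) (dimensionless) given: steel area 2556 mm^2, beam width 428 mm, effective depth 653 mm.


rho = As / (b * d)
= 2556 / (428 * 653)
= 2556 / 279484
= 0.009145 (dimensionless)

0.009145 (dimensionless)


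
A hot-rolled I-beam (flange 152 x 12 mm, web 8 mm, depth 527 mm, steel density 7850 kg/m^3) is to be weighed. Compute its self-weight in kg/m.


A_flanges = 2 * 152 * 12 = 3648 mm^2
A_web = (527 - 2 * 12) * 8 = 4024 mm^2
A_total = 3648 + 4024 = 7672 mm^2 = 0.007672 m^2
Weight = rho * A = 7850 * 0.007672 = 60.2252 kg/m

60.2252 kg/m


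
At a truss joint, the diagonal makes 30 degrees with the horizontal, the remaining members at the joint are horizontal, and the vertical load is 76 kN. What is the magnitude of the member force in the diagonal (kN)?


At the joint, only the diagonal has a vertical component, so vertical equilibrium gives:
F * sin(30) = 76
F = 76 / sin(30)
= 76 / 0.5
= 152.0 kN

152.0 kN


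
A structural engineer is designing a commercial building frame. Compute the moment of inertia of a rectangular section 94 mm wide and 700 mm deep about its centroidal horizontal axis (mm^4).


I = b * h^3 / 12
= 94 * 700^3 / 12
= 94 * 343000000 / 12
= 2686833333.33 mm^4

2686833333.33 mm^4


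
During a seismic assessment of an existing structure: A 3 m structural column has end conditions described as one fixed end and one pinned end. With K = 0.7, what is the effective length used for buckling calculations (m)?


L_eff = K * L
= 0.7 * 3
= 2.1 m

2.1 m


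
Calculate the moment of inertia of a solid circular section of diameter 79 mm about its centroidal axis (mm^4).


r = d / 2 = 79 / 2 = 39.5 mm
I = pi * r^4 / 4 = pi * 39.5^4 / 4
= 1911957.63 mm^4

1911957.63 mm^4


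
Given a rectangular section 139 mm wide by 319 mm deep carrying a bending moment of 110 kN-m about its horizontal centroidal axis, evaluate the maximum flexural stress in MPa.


I = b * h^3 / 12 = 139 * 319^3 / 12 = 376015375.08 mm^4
y = h / 2 = 319 / 2 = 159.5 mm
M = 110 kN-m = 110000000.0 N-mm
sigma = M * y / I = 110000000.0 * 159.5 / 376015375.08
= 46.66 MPa

46.66 MPa


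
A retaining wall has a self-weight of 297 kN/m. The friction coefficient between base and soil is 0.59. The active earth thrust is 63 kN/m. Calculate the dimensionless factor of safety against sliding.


Resisting force = mu * W = 0.59 * 297 = 175.23 kN/m
FOS = Resisting / Driving = 175.23 / 63
= 2.7814 (dimensionless)

2.7814 (dimensionless)


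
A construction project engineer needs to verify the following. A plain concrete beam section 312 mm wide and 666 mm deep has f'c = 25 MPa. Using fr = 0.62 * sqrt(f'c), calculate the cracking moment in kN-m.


fr = 0.62 * sqrt(25) = 0.62 * 5.0 = 3.1 MPa
I = 312 * 666^3 / 12 = 7680615696.0 mm^4
y_t = 333.0 mm
M_cr = fr * I / y_t = 3.1 * 7680615696.0 / 333.0 N-mm
= 71.5012 kN-m

71.5012 kN-m


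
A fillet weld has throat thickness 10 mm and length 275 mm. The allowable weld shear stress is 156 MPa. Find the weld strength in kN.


Strength = throat * length * allowable stress
= 10 * 275 * 156 N
= 429000 N
= 429.0 kN

429.0 kN


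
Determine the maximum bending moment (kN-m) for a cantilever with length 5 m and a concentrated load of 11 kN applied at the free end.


For a cantilever with a point load at the free end:
M_max = P * L = 11 * 5 = 55 kN-m

55 kN-m


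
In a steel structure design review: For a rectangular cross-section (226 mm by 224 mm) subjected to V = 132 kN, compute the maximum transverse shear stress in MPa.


A = b * h = 226 * 224 = 50624 mm^2
V = 132 kN = 132000.0 N
tau_max = 1.5 * V / A = 1.5 * 132000.0 / 50624
= 3.9112 MPa

3.9112 MPa


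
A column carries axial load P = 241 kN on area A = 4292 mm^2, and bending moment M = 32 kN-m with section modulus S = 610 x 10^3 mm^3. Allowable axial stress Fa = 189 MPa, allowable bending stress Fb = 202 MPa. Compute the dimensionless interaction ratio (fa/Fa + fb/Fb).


f_a = P / A = 241000.0 / 4292 = 56.151 MPa
f_b = M / S = 32000000.0 / 610000.0 = 52.459 MPa
Ratio = f_a / Fa + f_b / Fb
= 56.151 / 189 + 52.459 / 202
= 0.5568 (dimensionless)

0.5568 (dimensionless)


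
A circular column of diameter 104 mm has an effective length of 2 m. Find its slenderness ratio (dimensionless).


Radius of gyration r = d / 4 = 104 / 4 = 26.0 mm
L_eff = 2000.0 mm
Slenderness ratio = L / r = 2000.0 / 26.0 = 76.92 (dimensionless)

76.92 (dimensionless)


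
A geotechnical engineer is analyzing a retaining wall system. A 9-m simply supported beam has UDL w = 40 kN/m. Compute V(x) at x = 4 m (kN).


R_A = w * L / 2 = 40 * 9 / 2 = 180.0 kN
V(x) = R_A - w * x = 180.0 - 40 * 4
= 20.0 kN

20.0 kN


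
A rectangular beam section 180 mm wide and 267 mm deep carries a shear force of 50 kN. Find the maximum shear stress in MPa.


A = b * h = 180 * 267 = 48060 mm^2
V = 50 kN = 50000.0 N
tau_max = 1.5 * V / A = 1.5 * 50000.0 / 48060
= 1.5605 MPa

1.5605 MPa


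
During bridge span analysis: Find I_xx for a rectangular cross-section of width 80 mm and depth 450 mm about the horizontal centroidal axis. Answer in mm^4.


I = b * h^3 / 12
= 80 * 450^3 / 12
= 80 * 91125000 / 12
= 607500000.0 mm^4

607500000.0 mm^4


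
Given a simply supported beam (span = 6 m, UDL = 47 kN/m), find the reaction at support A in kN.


Total load = w * L = 47 * 6 = 282 kN
By symmetry, each reaction R = total / 2 = 282 / 2 = 141.0 kN

141.0 kN


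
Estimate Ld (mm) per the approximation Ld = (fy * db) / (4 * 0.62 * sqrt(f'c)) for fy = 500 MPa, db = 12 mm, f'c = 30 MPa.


Ld = (fy * db) / (4 * 0.62 * sqrt(f'c))
= (500 * 12) / (4 * 0.62 * sqrt(30))
= 6000 / 13.5835
= 441.71 mm

441.71 mm


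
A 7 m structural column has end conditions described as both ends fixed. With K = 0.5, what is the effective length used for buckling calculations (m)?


L_eff = K * L
= 0.5 * 7
= 3.5 m

3.5 m


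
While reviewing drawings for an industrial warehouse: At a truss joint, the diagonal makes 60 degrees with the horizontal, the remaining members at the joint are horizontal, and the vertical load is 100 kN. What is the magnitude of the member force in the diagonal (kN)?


At the joint, only the diagonal has a vertical component, so vertical equilibrium gives:
F * sin(60) = 100
F = 100 / sin(60)
= 100 / 0.866025
= 115.47 kN

115.47 kN


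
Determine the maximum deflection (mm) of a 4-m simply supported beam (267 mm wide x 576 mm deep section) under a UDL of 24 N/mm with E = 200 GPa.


I = 267 * 576^3 / 12 = 4252041216.0 mm^4
L = 4000.0 mm, w = 24 N/mm, E = 200000.0 MPa
delta = 5 * w * L^4 / (384 * E * I)
= 5 * 24 * 4000.0^4 / (384 * 200000.0 * 4252041216.0)
= 0.0941 mm

0.0941 mm


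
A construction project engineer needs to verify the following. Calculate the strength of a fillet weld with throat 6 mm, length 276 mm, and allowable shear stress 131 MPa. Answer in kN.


Strength = throat * length * allowable stress
= 6 * 276 * 131 N
= 216936 N
= 216.94 kN

216.94 kN


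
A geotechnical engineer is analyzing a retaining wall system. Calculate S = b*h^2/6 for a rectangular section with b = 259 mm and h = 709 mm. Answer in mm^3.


S = b * h^2 / 6
= 259 * 709^2 / 6
= 259 * 502681 / 6
= 21699063.17 mm^3

21699063.17 mm^3


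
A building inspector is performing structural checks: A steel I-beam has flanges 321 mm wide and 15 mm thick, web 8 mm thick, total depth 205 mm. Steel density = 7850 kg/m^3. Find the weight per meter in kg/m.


A_flanges = 2 * 321 * 15 = 9630 mm^2
A_web = (205 - 2 * 15) * 8 = 1400 mm^2
A_total = 9630 + 1400 = 11030 mm^2 = 0.011030 m^2
Weight = rho * A = 7850 * 0.011030 = 86.5855 kg/m

86.5855 kg/m


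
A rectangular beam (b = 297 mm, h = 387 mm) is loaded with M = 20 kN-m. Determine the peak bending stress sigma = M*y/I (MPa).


I = b * h^3 / 12 = 297 * 387^3 / 12 = 1434524924.25 mm^4
y = h / 2 = 387 / 2 = 193.5 mm
M = 20 kN-m = 20000000.0 N-mm
sigma = M * y / I = 20000000.0 * 193.5 / 1434524924.25
= 2.7 MPa

2.7 MPa


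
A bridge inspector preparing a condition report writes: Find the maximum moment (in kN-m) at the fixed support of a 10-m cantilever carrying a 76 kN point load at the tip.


For a cantilever with a point load at the free end:
M_max = P * L = 76 * 10 = 760 kN-m

760 kN-m


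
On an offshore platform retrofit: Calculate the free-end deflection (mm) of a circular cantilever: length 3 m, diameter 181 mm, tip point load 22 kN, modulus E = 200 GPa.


I = pi * d^4 / 64 = pi * 181^4 / 64 = 52684662.0 mm^4
L = 3000.0 mm, P = 22000.0 N, E = 200000.0 MPa
delta = P * L^3 / (3 * E * I)
= 22000.0 * 3000.0^3 / (3 * 200000.0 * 52684662.0)
= 18.791 mm

18.791 mm


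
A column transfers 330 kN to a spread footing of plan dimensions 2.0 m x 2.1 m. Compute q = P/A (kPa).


A = 2.0 * 2.1 = 4.2 m^2
q = P / A = 330 / 4.2
= 78.5714 kPa

78.5714 kPa


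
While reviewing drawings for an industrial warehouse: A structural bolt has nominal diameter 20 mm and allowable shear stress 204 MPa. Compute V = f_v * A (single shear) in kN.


A = pi * d^2 / 4 = pi * 20^2 / 4 = 314.1593 mm^2
V = f_v * A / 1000 = 204 * 314.1593 / 1000
= 64.0885 kN

64.0885 kN


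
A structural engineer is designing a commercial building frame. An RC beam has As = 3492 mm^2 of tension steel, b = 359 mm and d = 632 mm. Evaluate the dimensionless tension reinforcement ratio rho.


rho = As / (b * d)
= 3492 / (359 * 632)
= 3492 / 226888
= 0.015391 (dimensionless)

0.015391 (dimensionless)


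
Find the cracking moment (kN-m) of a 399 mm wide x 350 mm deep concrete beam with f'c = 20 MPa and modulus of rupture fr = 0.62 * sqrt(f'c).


fr = 0.62 * sqrt(20) = 0.62 * 4.4721 = 2.7727 MPa
I = 399 * 350^3 / 12 = 1425593750.0 mm^4
y_t = 175.0 mm
M_cr = fr * I / y_t = 2.7727 * 1425593750.0 / 175.0 N-mm
= 22.5873 kN-m

22.5873 kN-m


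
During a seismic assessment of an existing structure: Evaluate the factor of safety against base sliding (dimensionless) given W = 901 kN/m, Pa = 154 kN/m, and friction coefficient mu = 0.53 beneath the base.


Resisting force = mu * W = 0.53 * 901 = 477.53 kN/m
FOS = Resisting / Driving = 477.53 / 154
= 3.1008 (dimensionless)

3.1008 (dimensionless)


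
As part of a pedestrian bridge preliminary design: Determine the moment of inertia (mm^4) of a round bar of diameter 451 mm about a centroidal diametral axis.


r = d / 2 = 451 / 2 = 225.5 mm
I = pi * r^4 / 4 = pi * 225.5^4 / 4
= 2030841671.35 mm^4

2030841671.35 mm^4


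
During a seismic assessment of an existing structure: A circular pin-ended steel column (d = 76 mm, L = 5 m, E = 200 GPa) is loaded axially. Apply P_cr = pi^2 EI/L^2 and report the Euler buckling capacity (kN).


I = pi * d^4 / 64 = 1637661.98 mm^4
L = 5000.0 mm
P_cr = pi^2 * E * I / L^2
= 9.8696 * 200000.0 * 1637661.98 / 5000.0^2
= 129304.61 N = 129.3046 kN

129.3046 kN


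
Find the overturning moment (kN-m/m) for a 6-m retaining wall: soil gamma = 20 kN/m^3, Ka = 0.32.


Pa = 0.5 * Ka * gamma * H^2
= 0.5 * 0.32 * 20 * 6^2
= 115.2 kN/m
Arm = H / 3 = 6 / 3 = 2.0 m
Mo = Pa * arm = Pa * H / 3 = 115.2 * 6 / 3 = 230.4 kN-m/m

230.4 kN-m/m


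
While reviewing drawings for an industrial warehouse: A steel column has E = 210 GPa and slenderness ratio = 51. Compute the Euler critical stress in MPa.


sigma_cr = pi^2 * E / lambda^2
= 9.8696 * 210000.0 / 51^2
= 9.8696 * 210000.0 / 2601
= 796.8539 MPa

796.8539 MPa


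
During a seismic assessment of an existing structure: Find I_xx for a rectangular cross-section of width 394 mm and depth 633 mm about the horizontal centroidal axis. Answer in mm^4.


I = b * h^3 / 12
= 394 * 633^3 / 12
= 394 * 253636137 / 12
= 8327719831.5 mm^4

8327719831.5 mm^4


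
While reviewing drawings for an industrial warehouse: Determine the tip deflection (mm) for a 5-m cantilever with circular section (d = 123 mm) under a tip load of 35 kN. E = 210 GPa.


I = pi * d^4 / 64 = pi * 123^4 / 64 = 11235446.72 mm^4
L = 5000.0 mm, P = 35000.0 N, E = 210000.0 MPa
delta = P * L^3 / (3 * E * I)
= 35000.0 * 5000.0^3 / (3 * 210000.0 * 11235446.72)
= 618.0835 mm

618.0835 mm


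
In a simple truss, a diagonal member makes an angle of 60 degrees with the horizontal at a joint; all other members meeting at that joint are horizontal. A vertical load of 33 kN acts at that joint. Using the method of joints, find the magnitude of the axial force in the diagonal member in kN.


At the joint, only the diagonal has a vertical component, so vertical equilibrium gives:
F * sin(60) = 33
F = 33 / sin(60)
= 33 / 0.866025
= 38.11 kN

38.11 kN


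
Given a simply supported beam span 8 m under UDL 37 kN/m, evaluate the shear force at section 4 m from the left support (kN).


R_A = w * L / 2 = 37 * 8 / 2 = 148.0 kN
V(x) = R_A - w * x = 148.0 - 37 * 4
= 0.0 kN

0.0 kN


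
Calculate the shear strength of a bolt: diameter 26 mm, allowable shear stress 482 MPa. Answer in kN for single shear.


A = pi * d^2 / 4 = pi * 26^2 / 4 = 530.9292 mm^2
V = f_v * A / 1000 = 482 * 530.9292 / 1000
= 255.9079 kN

255.9079 kN


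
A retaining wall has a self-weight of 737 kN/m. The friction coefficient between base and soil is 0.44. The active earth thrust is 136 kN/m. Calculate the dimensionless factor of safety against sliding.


Resisting force = mu * W = 0.44 * 737 = 324.28 kN/m
FOS = Resisting / Driving = 324.28 / 136
= 2.3844 (dimensionless)

2.3844 (dimensionless)


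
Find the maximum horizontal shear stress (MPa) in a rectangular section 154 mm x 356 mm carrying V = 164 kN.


A = b * h = 154 * 356 = 54824 mm^2
V = 164 kN = 164000.0 N
tau_max = 1.5 * V / A = 1.5 * 164000.0 / 54824
= 4.4871 MPa

4.4871 MPa


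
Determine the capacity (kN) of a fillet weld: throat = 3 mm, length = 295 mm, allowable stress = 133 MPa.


Strength = throat * length * allowable stress
= 3 * 295 * 133 N
= 117705 N
= 117.7 kN

117.7 kN


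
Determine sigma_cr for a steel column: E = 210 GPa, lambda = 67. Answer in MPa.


sigma_cr = pi^2 * E / lambda^2
= 9.8696 * 210000.0 / 67^2
= 9.8696 * 210000.0 / 4489
= 461.7102 MPa

461.7102 MPa


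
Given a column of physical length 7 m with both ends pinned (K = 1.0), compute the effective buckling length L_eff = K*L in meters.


L_eff = K * L
= 1.0 * 7
= 7.0 m

7.0 m


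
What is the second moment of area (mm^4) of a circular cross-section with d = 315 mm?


r = d / 2 = 315 / 2 = 157.5 mm
I = pi * r^4 / 4 = pi * 157.5^4 / 4
= 483294790.53 mm^4

483294790.53 mm^4


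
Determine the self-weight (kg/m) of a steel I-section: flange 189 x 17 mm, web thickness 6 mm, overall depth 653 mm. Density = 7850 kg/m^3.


A_flanges = 2 * 189 * 17 = 6426 mm^2
A_web = (653 - 2 * 17) * 6 = 3714 mm^2
A_total = 6426 + 3714 = 10140 mm^2 = 0.010140 m^2
Weight = rho * A = 7850 * 0.010140 = 79.599 kg/m

79.599 kg/m


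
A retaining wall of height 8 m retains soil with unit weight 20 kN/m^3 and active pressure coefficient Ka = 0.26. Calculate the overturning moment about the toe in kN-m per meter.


Pa = 0.5 * Ka * gamma * H^2
= 0.5 * 0.26 * 20 * 8^2
= 166.4 kN/m
Arm = H / 3 = 8 / 3 = 2.6667 m
Mo = Pa * arm = Pa * H / 3 = 166.4 * 8 / 3 = 443.7333 kN-m/m

443.7333 kN-m/m


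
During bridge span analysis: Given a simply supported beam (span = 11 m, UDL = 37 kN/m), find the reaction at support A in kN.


Total load = w * L = 37 * 11 = 407 kN
By symmetry, each reaction R = total / 2 = 407 / 2 = 203.5 kN

203.5 kN


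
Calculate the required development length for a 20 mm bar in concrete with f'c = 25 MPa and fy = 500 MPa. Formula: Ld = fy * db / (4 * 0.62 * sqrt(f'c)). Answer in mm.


Ld = (fy * db) / (4 * 0.62 * sqrt(f'c))
= (500 * 20) / (4 * 0.62 * sqrt(25))
= 10000 / 12.4
= 806.45 mm

806.45 mm


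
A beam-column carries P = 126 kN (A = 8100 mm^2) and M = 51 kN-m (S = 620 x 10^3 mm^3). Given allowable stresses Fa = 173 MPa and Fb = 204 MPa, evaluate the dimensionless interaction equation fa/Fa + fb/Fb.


f_a = P / A = 126000.0 / 8100 = 15.5556 MPa
f_b = M / S = 51000000.0 / 620000.0 = 82.2581 MPa
Ratio = f_a / Fa + f_b / Fb
= 15.5556 / 173 + 82.2581 / 204
= 0.4931 (dimensionless)

0.4931 (dimensionless)


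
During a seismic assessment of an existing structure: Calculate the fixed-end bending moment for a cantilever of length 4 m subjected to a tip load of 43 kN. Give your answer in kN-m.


For a cantilever with a point load at the free end:
M_max = P * L = 43 * 4 = 172 kN-m

172 kN-m


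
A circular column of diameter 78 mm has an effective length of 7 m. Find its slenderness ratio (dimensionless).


Radius of gyration r = d / 4 = 78 / 4 = 19.5 mm
L_eff = 7000.0 mm
Slenderness ratio = L / r = 7000.0 / 19.5 = 358.97 (dimensionless)

358.97 (dimensionless)


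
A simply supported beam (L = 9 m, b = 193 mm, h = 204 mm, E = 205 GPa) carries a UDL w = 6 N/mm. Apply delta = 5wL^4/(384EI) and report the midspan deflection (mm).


I = 193 * 204^3 / 12 = 136542096.0 mm^4
L = 9000.0 mm, w = 6 N/mm, E = 205000.0 MPa
delta = 5 * w * L^4 / (384 * E * I)
= 5 * 6 * 9000.0^4 / (384 * 205000.0 * 136542096.0)
= 18.3122 mm

18.3122 mm


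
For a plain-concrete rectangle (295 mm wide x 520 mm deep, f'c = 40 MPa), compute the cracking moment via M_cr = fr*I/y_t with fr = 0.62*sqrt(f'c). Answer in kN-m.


fr = 0.62 * sqrt(40) = 0.62 * 6.3246 = 3.9212 MPa
I = 295 * 520^3 / 12 = 3456613333.33 mm^4
y_t = 260.0 mm
M_cr = fr * I / y_t = 3.9212 * 3456613333.33 / 260.0 N-mm
= 52.1314 kN-m

52.1314 kN-m


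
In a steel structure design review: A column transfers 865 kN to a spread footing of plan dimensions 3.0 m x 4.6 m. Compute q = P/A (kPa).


A = 3.0 * 4.6 = 13.8 m^2
q = P / A = 865 / 13.8
= 62.6812 kPa

62.6812 kPa


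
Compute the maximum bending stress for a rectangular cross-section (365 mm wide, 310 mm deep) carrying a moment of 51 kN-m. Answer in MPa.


I = b * h^3 / 12 = 365 * 310^3 / 12 = 906142916.67 mm^4
y = h / 2 = 310 / 2 = 155.0 mm
M = 51 kN-m = 51000000.0 N-mm
sigma = M * y / I = 51000000.0 * 155.0 / 906142916.67
= 8.72 MPa

8.72 MPa


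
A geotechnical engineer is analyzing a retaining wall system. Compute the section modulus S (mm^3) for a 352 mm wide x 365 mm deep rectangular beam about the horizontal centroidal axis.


S = b * h^2 / 6
= 352 * 365^2 / 6
= 352 * 133225 / 6
= 7815866.67 mm^3

7815866.67 mm^3


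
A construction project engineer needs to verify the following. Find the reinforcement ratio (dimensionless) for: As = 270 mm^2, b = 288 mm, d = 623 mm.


rho = As / (b * d)
= 270 / (288 * 623)
= 270 / 179424
= 0.001505 (dimensionless)

0.001505 (dimensionless)


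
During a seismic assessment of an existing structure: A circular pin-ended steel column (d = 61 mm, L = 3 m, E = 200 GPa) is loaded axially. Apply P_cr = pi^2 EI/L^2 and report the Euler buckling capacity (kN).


I = pi * d^4 / 64 = 679656.13 mm^4
L = 3000.0 mm
P_cr = pi^2 * E * I / L^2
= 9.8696 * 200000.0 * 679656.13 / 3000.0^2
= 149065.27 N = 149.0653 kN

149.0653 kN


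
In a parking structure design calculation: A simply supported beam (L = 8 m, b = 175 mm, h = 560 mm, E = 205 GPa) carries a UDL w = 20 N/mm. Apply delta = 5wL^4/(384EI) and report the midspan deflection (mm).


I = 175 * 560^3 / 12 = 2561066666.67 mm^4
L = 8000.0 mm, w = 20 N/mm, E = 205000.0 MPa
delta = 5 * w * L^4 / (384 * E * I)
= 5 * 20 * 8000.0^4 / (384 * 205000.0 * 2561066666.67)
= 2.0317 mm

2.0317 mm


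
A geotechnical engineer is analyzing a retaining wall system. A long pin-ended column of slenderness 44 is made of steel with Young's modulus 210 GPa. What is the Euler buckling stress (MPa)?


sigma_cr = pi^2 * E / lambda^2
= 9.8696 * 210000.0 / 44^2
= 9.8696 * 210000.0 / 1936
= 1070.5666 MPa

1070.5666 MPa


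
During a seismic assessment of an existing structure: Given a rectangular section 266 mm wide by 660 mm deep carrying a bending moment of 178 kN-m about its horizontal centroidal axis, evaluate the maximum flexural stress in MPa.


I = b * h^3 / 12 = 266 * 660^3 / 12 = 6372828000.0 mm^4
y = h / 2 = 660 / 2 = 330.0 mm
M = 178 kN-m = 178000000.0 N-mm
sigma = M * y / I = 178000000.0 * 330.0 / 6372828000.0
= 9.22 MPa

9.22 MPa


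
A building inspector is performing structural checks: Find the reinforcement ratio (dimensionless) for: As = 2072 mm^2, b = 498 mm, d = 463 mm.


rho = As / (b * d)
= 2072 / (498 * 463)
= 2072 / 230574
= 0.008986 (dimensionless)

0.008986 (dimensionless)


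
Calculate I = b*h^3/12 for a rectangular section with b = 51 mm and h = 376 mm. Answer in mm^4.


I = b * h^3 / 12
= 51 * 376^3 / 12
= 51 * 53157376 / 12
= 225918848.0 mm^4

225918848.0 mm^4


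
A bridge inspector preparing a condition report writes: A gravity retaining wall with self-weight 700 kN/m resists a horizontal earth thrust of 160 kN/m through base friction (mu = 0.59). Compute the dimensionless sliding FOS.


Resisting force = mu * W = 0.59 * 700 = 413.0 kN/m
FOS = Resisting / Driving = 413.0 / 160
= 2.5812 (dimensionless)

2.5812 (dimensionless)


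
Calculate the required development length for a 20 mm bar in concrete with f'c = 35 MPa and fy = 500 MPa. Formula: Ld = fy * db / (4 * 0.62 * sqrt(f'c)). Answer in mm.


Ld = (fy * db) / (4 * 0.62 * sqrt(f'c))
= (500 * 20) / (4 * 0.62 * sqrt(35))
= 10000 / 14.6719
= 681.58 mm

681.58 mm


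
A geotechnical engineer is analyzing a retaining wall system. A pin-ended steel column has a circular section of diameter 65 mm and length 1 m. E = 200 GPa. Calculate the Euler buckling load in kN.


I = pi * d^4 / 64 = 876240.51 mm^4
L = 1000.0 mm
P_cr = pi^2 * E * I / L^2
= 9.8696 * 200000.0 * 876240.51 / 1000.0^2
= 1729629.43 N = 1729.6294 kN

1729.6294 kN


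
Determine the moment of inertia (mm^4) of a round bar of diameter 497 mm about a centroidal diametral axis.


r = d / 2 = 497 / 2 = 248.5 mm
I = pi * r^4 / 4 = pi * 248.5^4 / 4
= 2994990530.91 mm^4

2994990530.91 mm^4


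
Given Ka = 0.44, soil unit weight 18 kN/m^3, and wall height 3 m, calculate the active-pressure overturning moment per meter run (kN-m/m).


Pa = 0.5 * Ka * gamma * H^2
= 0.5 * 0.44 * 18 * 3^2
= 35.64 kN/m
Arm = H / 3 = 3 / 3 = 1.0 m
Mo = Pa * arm = Pa * H / 3 = 35.64 * 3 / 3 = 35.64 kN-m/m

35.64 kN-m/m


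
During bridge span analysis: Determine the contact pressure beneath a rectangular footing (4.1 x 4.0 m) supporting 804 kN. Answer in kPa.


A = 4.1 * 4.0 = 16.4 m^2
q = P / A = 804 / 16.4
= 49.0244 kPa

49.0244 kPa
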